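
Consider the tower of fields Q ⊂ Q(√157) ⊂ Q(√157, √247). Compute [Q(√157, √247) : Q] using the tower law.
[Q(√157, √247) : Q] = 4

[Q(√157):Q] = 2 (min poly x^2 - 157, irreducible since 157 is squarefree > 1). For the top step, suppose √247 ∈ Q(√157), say √247 = c + d√157 with c, d ∈ Q. Squaring: 247 = c^2 + 157d^2 + 2cd√157. Since √157 ∉ Q this forces 2cd = 0. If d = 0 then √247 = c ∈ Q, contradicting 247 squarefree > 1. If c = 0 then 247 = 157d^2, so 157·247 = (157d)^2 is a perfect square in Q — but 157·247 = 38779 is not a perfect square (since 157 and 247 are distinct squarefree integers). Contradiction. Hence √247 ∉ Q(√157), so x^2 - 247 stays irreducible over Q(√157) and [Q(√157, √247) : Q(√157)] = 2. By the tower law, [Q(√157, √247) : Q] = 2 · 2 = 4.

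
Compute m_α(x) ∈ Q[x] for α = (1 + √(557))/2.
m_α(x) = x^2 - x - 139

From 2α - 1 = √(557), squaring gives (2α - 1)^2 = 557, i.e. 4α^2 - 4α + 1 = 557, so α^2 - α + (1 - 557)/4 = 0. Since 557 ≡ 1 (mod 4), (1 - 557)/4 = -139 ∈ Z. The polynomial x^2 - x - 139 has discriminant 1 - 4·(-139) = 557, which is not a perfect square in Q (d = 557 is squarefree and ≠ 1), so x^2 - x - 139 is irreducible over Q. It is the minimal polynomial of α.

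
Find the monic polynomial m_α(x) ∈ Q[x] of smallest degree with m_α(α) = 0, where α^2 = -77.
m_α(x) = x^2 + 77

α satisfies α^2 + 77 = 0, so x^2 + 77 annihilates α. Since d = -77 is squarefree and ≠ 1, it is not a perfect square in Q, so x^2 + 77 has no rational root and is therefore irreducible over Q (a degree-2 polynomial over a field is irreducible iff it has no root). Hence m_α(x) = x^2 + 77.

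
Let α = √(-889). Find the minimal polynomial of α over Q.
m_α(x) = x^2 + 889

α satisfies α^2 + 889 = 0, so x^2 + 889 annihilates α. Since d = -889 is squarefree and ≠ 1, it is not a perfect square in Q, so x^2 + 889 has no rational root and is therefore irreducible over Q (a degree-2 polynomial over a field is irreducible iff it has no root). Hence m_α(x) = x^2 + 889.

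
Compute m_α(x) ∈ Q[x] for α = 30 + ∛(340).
m_α(x) = x^3 - 90x^2 + 2700x - 27340

Set β = α - 30 = ∛(340), so β^3 = 340. Then (α - 30)^3 - 340 = 0, i.e. α is a root of g(x) = (x - 30)^3 - 340 = x^3 - 90x^2 + 2700x - 27340. Since g(x) = h(x - 30) where h(x) = x^3 - 340, and h is irreducible over Q (because 340 is not a perfect cube, so h has no rational root, and a monic cubic with no rational root is irreducible), g is also irreducible (irreducibility is preserved under the substitution x → x - 30). Hence m_α(x) = x^3 - 90x^2 + 2700x - 27340.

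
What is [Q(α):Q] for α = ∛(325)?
[Q(α):Q] = 3

The minimal polynomial of α is x^3 - 325, irreducible over Q since 325 is not a perfect cube (so x^3 - 325 has no rational root). Hence [Q(α):Q] = deg(m_α) = 3.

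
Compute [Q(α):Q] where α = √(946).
[Q(α):Q] = 2

[Q(α):Q] equals the degree of the minimal polynomial of α. Here α^2 = 946 and x^2 - 946 is irreducible (d = 946 is squarefree, ≠ 1, hence not a square), so deg(m_α) = 2. Thus [Q(α):Q] = 2.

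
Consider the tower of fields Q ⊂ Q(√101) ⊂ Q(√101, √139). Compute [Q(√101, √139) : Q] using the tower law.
[Q(√101, √139) : Q] = 4

[Q(√101):Q] = 2 (min poly x^2 - 101, irreducible since 101 is squarefree > 1). For the top step, suppose √139 ∈ Q(√101), say √139 = c + d√101 with c, d ∈ Q. Squaring: 139 = c^2 + 101d^2 + 2cd√101. Since √101 ∉ Q this forces 2cd = 0. If d = 0 then √139 = c ∈ Q, contradicting 139 squarefree > 1. If c = 0 then 139 = 101d^2, so 101·139 = (101d)^2 is a perfect square in Q — but 101·139 = 14039 is not a perfect square (since 101 and 139 are distinct squarefree integers). Contradiction. Hence √139 ∉ Q(√101), so x^2 - 139 stays irreducible over Q(√101) and [Q(√101, √139) : Q(√101)] = 2. By the tower law, [Q(√101, √139) : Q] = 2 · 2 = 4.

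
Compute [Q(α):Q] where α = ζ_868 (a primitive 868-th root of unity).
[Q(α):Q] = 360

The minimal polynomial of ζ_868 over Q is the 868-th cyclotomic polynomial Φ_868(x), which is irreducible over Q and has degree φ(868) = 360. Hence [Q(α):Q] = φ(868) = 360.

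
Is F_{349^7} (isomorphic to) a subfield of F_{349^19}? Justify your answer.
No: F_{349^7} is not a subfield of F_{349^19}

F_{p^m} embeds in F_{p^n} iff m | n. Here 7 ∤ 19 (since 19 = 2·7 + 5 with remainder 5 ≠ 0), so F_{349^7} is not a subfield of F_{349^19}. Equivalently: if it were, the tower law would give 7 = [F_{349^7}:F_349] dividing [F_{349^19}:F_349] = 19, contradiction.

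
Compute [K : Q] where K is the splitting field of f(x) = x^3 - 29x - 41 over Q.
[K : Q] = 6

By the rational root test, any rational root of the monic integer polynomial f(x) = x^3 - 29x - 41 must be an integer dividing the constant term -41, i.e. one of ±{1, 41}. Evaluating: f(1) = -69, f(-1) = -13, f(41) = 67691, f(-41) = -67773; none is 0, so f has no rational root and is therefore irreducible over Q (a cubic with no linear factor over a field is irreducible). For an irreducible cubic, the Galois group is A_3 or S_3 according as the discriminant disc(f) = -4a^3 - 27b^2 = -4·(-29)^3 - 27·(-41)^2 = 52169 is or is not a square in Q. Here disc(f) = 52169 is not a perfect square in Q, so the Galois group of f over Q is not contained in A_3 and must be all of S_3. The splitting field has degree |S_3| = 6 over Q, so [K : Q] = 6.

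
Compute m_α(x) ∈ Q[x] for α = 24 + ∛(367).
m_α(x) = x^3 - 72x^2 + 1728x - 14191

Set β = α - 24 = ∛(367), so β^3 = 367. Then (α - 24)^3 - 367 = 0, i.e. α is a root of g(x) = (x - 24)^3 - 367 = x^3 - 72x^2 + 1728x - 14191. Since g(x) = h(x - 24) where h(x) = x^3 - 367, and h is irreducible over Q (because 367 is not a perfect cube, so h has no rational root, and a monic cubic with no rational root is irreducible), g is also irreducible (irreducibility is preserved under the substitution x → x - 24). Hence m_α(x) = x^3 - 72x^2 + 1728x - 14191.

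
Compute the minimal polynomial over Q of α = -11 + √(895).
m_α(x) = x^2 + 22x - 774

From α + 11 = √(895), squaring gives (α + 11)^2 = 895, i.e. α^2 + 22α + 121 = 895, so α^2 + 22α - 774 = 0. The discriminant of x^2 + 22x - 774 is (22)^2 - 4·(-774) = 484 + 3096 = 3580, and 4·(895) is not a perfect square in Q since 895 is squarefree and ≠ 1. Hence x^2 + 22x - 774 is irreducible over Q and is the minimal polynomial of α.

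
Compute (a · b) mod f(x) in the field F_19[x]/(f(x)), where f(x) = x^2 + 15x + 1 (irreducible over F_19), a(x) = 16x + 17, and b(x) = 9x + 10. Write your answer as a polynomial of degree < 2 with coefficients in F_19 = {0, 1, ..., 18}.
a · b ≡ 15x + 7 (mod f(x))

Multiply in F_19[x]: a(x)·b(x) = (16x + 17)·(9x + 10) = 11x^2 + 9x + 18. This has degree ≥ 2, so divide by f(x) over F_19: 11x^2 + 9x + 18 = (11)·(x^2 + 15x + 1) + (15x + 7). Hence a·b ≡ 15x + 7 (mod f). (F_19[x]/(f) is a field with 19^2 = 361 elements since f is irreducible of degree 2.)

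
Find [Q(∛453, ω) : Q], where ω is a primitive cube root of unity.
[Q(∛453, ω) : Q] = 6

[Q(∛453):Q] = 3 (min poly x^3 - 453, irreducible since 453 is not a perfect cube). [Q(ω):Q] = 2 (min poly x^2 + x + 1). Since Q(∛453) ⊂ R and ω ∉ R, we have ω ∉ Q(∛453), so x^2 + x + 1 remains irreducible over Q(∛453) and [Q(∛453, ω) : Q(∛453)] = 2. By the tower law, [Q(∛453, ω) : Q] = 3 · 2 = 6. (In fact Q(∛453, ω) is the splitting field of x^3 - 453 over Q.)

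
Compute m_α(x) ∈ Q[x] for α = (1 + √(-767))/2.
m_α(x) = x^2 - x + 192

From 2α - 1 = √(-767), squaring gives (2α - 1)^2 = -767, i.e. 4α^2 - 4α + 1 = -767, so α^2 - α + (1 + 767)/4 = 0. Since -767 ≡ 1 (mod 4), (1 + 767)/4 = 192 ∈ Z. The polynomial x^2 - x + 192 has discriminant 1 - 4·(192) = -767, which is not a perfect square in Q (d = -767 is squarefree and ≠ 1), so x^2 - x + 192 is irreducible over Q. It is the minimal polynomial of α.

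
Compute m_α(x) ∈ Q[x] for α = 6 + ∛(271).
m_α(x) = x^3 - 18x^2 + 108x - 487

Set β = α - 6 = ∛(271), so β^3 = 271. Then (α - 6)^3 - 271 = 0, i.e. α is a root of g(x) = (x - 6)^3 - 271 = x^3 - 18x^2 + 108x - 487. Since g(x) = h(x - 6) where h(x) = x^3 - 271, and h is irreducible over Q (because 271 is not a perfect cube, so h has no rational root, and a monic cubic with no rational root is irreducible), g is also irreducible (irreducibility is preserved under the substitution x → x - 6). Hence m_α(x) = x^3 - 18x^2 + 108x - 487.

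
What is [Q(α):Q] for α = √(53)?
[Q(α):Q] = 2

[Q(α):Q] equals the degree of the minimal polynomial of α. Here α^2 = 53 and x^2 - 53 is irreducible (d = 53 is squarefree, ≠ 1, hence not a square), so deg(m_α) = 2. Thus [Q(α):Q] = 2.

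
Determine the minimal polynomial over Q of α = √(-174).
m_α(x) = x^2 + 174

α satisfies α^2 + 174 = 0, so x^2 + 174 annihilates α. Since d = -174 is squarefree and ≠ 1, it is not a perfect square in Q, so x^2 + 174 has no rational root and is therefore irreducible over Q (a degree-2 polynomial over a field is irreducible iff it has no root). Hence m_α(x) = x^2 + 174.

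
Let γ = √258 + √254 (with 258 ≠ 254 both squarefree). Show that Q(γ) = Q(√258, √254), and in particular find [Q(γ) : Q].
[Q(γ) : Q] = 4 (equivalently, Q(γ) = Q(√258, √254))

Obviously Q(γ) ⊆ Q(√258, √254), and [Q(√258, √254):Q] = 4 (since 258, 254 are distinct squarefree integers > 1 with 65532 not a perfect square). To show equality we compute the minimal polynomial of γ. From γ = √258 + √254: γ^2 = 258 + 2√(65532) + 254 = 512 + 2√(65532), so γ^2 - 512 = 2√(65532); squaring, (γ^2 - 512)^2 = 4·65532, i.e. γ^4 - 1024γ^2 + 262144 - 262128 = 0, i.e. γ^4 - 1024γ^2 + 16 = 0. So γ is a root of x^4 - 1024x^2 + 16. This polynomial is irreducible over Q: it has no rational root (each ±√258 ± √254 is irrational), and any factorization into two quadratics over Q would force √(65532) ∈ Q (pairing opposite roots) or √258, √254 ∈ Q (other pairings), all impossible. Hence [Q(γ):Q] = 4 = [Q(√258, √254):Q], so Q(γ) = Q(√258, √254).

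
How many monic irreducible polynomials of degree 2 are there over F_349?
There are 60726 monic irreducible polynomials of degree 2 over F_349

Each element of F_{349^2} that lies in no proper subfield is a root of exactly one monic irreducible of degree 2 over F_349, and each such polynomial has 2 distinct roots in F_{349^2}. By Möbius inversion the count is N_349(2) = (1/2) Σ_{d|2} μ(2/d) · 349^d = (1/2)(μ(2)·349^1 + μ(1)·349^2) = 121452/2 = 60726.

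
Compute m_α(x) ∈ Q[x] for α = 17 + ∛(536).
m_α(x) = x^3 - 51x^2 + 867x - 5449

Set β = α - 17 = ∛(536), so β^3 = 536. Then (α - 17)^3 - 536 = 0, i.e. α is a root of g(x) = (x - 17)^3 - 536 = x^3 - 51x^2 + 867x - 5449. Since g(x) = h(x - 17) where h(x) = x^3 - 536, and h is irreducible over Q (because 536 is not a perfect cube, so h has no rational root, and a monic cubic with no rational root is irreducible), g is also irreducible (irreducibility is preserved under the substitution x → x - 17). Hence m_α(x) = x^3 - 51x^2 + 867x - 5449.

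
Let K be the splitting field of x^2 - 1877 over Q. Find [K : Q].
[K : Q] = 2

f(x) = x^2 - 1877 factors as (x - √1877)(x + √1877). The splitting field is K = Q(√1877). Since 1877 is squarefree and > 1, it is not a perfect square, so x^2 - 1877 is irreducible over Q and [Q(√1877) : Q] = 2. Hence [K : Q] = 2.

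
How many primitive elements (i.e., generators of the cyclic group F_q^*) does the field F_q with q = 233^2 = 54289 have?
There are φ(54288) = 16128 primitive elements

F_q^* is cyclic of order q - 1 = 54288. A cyclic group of order m has exactly φ(m) generators. Here m = 54288 = 2^4 · 3^2 · 13 · 29, so the number of primitive elements is φ(54288) = 16128.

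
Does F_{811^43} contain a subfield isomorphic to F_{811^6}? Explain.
No: F_{811^6} is not a subfield of F_{811^43}

F_{p^m} embeds in F_{p^n} iff m | n. Here 6 ∤ 43 (since 43 = 7·6 + 1 with remainder 1 ≠ 0), so F_{811^6} is not a subfield of F_{811^43}. Equivalently: if it were, the tower law would give 6 = [F_{811^6}:F_811] dividing [F_{811^43}:F_811] = 43, contradiction.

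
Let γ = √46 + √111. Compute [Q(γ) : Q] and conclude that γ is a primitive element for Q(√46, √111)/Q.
[Q(γ) : Q] = 4 (equivalently, Q(γ) = Q(√46, √111))

Obviously Q(γ) ⊆ Q(√46, √111), and [Q(√46, √111):Q] = 4 (since 46, 111 are distinct squarefree integers > 1 with 5106 not a perfect square). To show equality we compute the minimal polynomial of γ. From γ = √46 + √111: γ^2 = 46 + 2√(5106) + 111 = 157 + 2√(5106), so γ^2 - 157 = 2√(5106); squaring, (γ^2 - 157)^2 = 4·5106, i.e. γ^4 - 314γ^2 + 24649 - 20424 = 0, i.e. γ^4 - 314γ^2 + 4225 = 0. So γ is a root of x^4 - 314x^2 + 4225. This polynomial is irreducible over Q: it has no rational root (each ±√46 ± √111 is irrational), and any factorization into two quadratics over Q would force √(5106) ∈ Q (pairing opposite roots) or √46, √111 ∈ Q (other pairings), all impossible. Hence [Q(γ):Q] = 4 = [Q(√46, √111):Q], so Q(γ) = Q(√46, √111).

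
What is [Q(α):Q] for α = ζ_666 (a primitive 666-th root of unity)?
[Q(α):Q] = 216

The minimal polynomial of ζ_666 over Q is the 666-th cyclotomic polynomial Φ_666(x), which is irreducible over Q and has degree φ(666) = 216. Hence [Q(α):Q] = φ(666) = 216.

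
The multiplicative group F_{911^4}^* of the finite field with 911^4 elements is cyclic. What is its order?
|F_{911^4}^*| = 688768866240

F_{911^4} has 911^4 = 688768866241 elements; its multiplicative group consists of all nonzero elements, so |F_{911^4}^*| = 688768866241 - 1 = 688768866240. (It is cyclic since any finite subgroup of the multiplicative group of a field is cyclic.)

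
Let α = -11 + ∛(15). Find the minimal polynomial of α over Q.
m_α(x) = x^3 + 33x^2 + 363x + 1316

Set β = α + 11 = ∛(15), so β^3 = 15. Then (α + 11)^3 - 15 = 0, i.e. α is a root of g(x) = (x + 11)^3 - 15 = x^3 + 33x^2 + 363x + 1316. Since g(x) = h(x + 11) where h(x) = x^3 - 15, and h is irreducible over Q (because 15 is not a perfect cube, so h has no rational root, and a monic cubic with no rational root is irreducible), g is also irreducible (irreducibility is preserved under the substitution x → x + 11). Hence m_α(x) = x^3 + 33x^2 + 363x + 1316.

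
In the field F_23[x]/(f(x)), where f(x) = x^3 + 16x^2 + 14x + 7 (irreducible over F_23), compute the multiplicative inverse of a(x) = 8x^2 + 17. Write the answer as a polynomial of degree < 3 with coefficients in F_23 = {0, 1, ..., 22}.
a(x)^(-1) ≡ 17x^2 + x + 3 (mod f(x))

Since f is irreducible over F_23, F_23[x]/(f) is a field and a(x) ≠ 0 has an inverse. Apply the extended Euclidean algorithm to f(x) and a(x) in F_23[x]: f(x) = (3x + 2)·a(x) + (9x + 19);  a(x) = (6x + 18)·(9x + 19) + (20). The last nonzero remainder is the constant 20 = gcd(f, a) in F_23. Back-substituting through the division chain expresses 20 = s(x)·a(x) + t(x)·f(x) with s(x) ≡ 18x^2 + 20x + 14 (mod f), so (18x^2 + 20x + 14)·a(x) ≡ 20 (mod f). Multiplying by 20^(-1) ≡ 15 in F_23 gives a(x)^(-1) ≡ 15·(18x^2 + 20x + 14) ≡ 17x^2 + x + 3 (mod f). Check: (8x^2 + 17)·(17x^2 + x + 3) = 21x^4 + 8x^3 + 14x^2 + 17x + 5 ≡ 1 (mod x^3 + 16x^2 + 14x + 7).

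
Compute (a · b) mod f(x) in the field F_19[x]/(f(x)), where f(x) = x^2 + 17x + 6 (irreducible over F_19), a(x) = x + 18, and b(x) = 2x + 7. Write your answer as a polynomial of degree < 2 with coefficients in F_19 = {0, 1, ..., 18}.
a · b ≡ 9x (mod f(x))

Multiply in F_19[x]: a(x)·b(x) = (x + 18)·(2x + 7) = 2x^2 + 5x + 12. This has degree ≥ 2, so divide by f(x) over F_19: 2x^2 + 5x + 12 = (2)·(x^2 + 17x + 6) + (9x). Hence a·b ≡ 9x (mod f). (F_19[x]/(f) is a field with 19^2 = 361 elements since f is irreducible of degree 2.)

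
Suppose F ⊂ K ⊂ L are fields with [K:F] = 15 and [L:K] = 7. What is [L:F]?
[L:F] = 105

The tower law says that for any tower of field extensions F ⊂ K ⊂ L with finite degrees, [L:F] = [L:K] · [K:F]. Here this gives [L:F] = 7 · 15 = 105.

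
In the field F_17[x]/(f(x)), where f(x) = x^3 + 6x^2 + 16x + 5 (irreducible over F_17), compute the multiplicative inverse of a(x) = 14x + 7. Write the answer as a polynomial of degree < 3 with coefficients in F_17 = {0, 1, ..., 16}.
a(x)^(-1) ≡ 12x^2 + 15x + 6 (mod f(x))

Since f is irreducible over F_17, F_17[x]/(f) is a field and a(x) ≠ 0 has an inverse. Apply the extended Euclidean algorithm to f(x) and a(x) in F_17[x]: f(x) = (11x^2 + x + 14)·a(x) + (9). The last nonzero remainder is the constant 9 = gcd(f, a) in F_17. Back-substituting through the division chain expresses 9 = s(x)·a(x) + t(x)·f(x) with s(x) ≡ 6x^2 + 16x + 3 (mod f), so (6x^2 + 16x + 3)·a(x) ≡ 9 (mod f). Multiplying by 9^(-1) ≡ 2 in F_17 gives a(x)^(-1) ≡ 2·(6x^2 + 16x + 3) ≡ 12x^2 + 15x + 6 (mod f). Check: (14x + 7)·(12x^2 + 15x + 6) = 15x^3 + 5x^2 + 2x + 8 ≡ 1 (mod x^3 + 6x^2 + 16x + 5).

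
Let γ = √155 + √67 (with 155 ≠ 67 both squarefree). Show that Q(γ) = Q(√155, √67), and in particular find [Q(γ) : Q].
[Q(γ) : Q] = 4 (equivalently, Q(γ) = Q(√155, √67))

Obviously Q(γ) ⊆ Q(√155, √67), and [Q(√155, √67):Q] = 4 (since 155, 67 are distinct squarefree integers > 1 with 10385 not a perfect square). To show equality we compute the minimal polynomial of γ. From γ = √155 + √67: γ^2 = 155 + 2√(10385) + 67 = 222 + 2√(10385), so γ^2 - 222 = 2√(10385); squaring, (γ^2 - 222)^2 = 4·10385, i.e. γ^4 - 444γ^2 + 49284 - 41540 = 0, i.e. γ^4 - 444γ^2 + 7744 = 0. So γ is a root of x^4 - 444x^2 + 7744. This polynomial is irreducible over Q: it has no rational root (each ±√155 ± √67 is irrational), and any factorization into two quadratics over Q would force √(10385) ∈ Q (pairing opposite roots) or √155, √67 ∈ Q (other pairings), all impossible. Hence [Q(γ):Q] = 4 = [Q(√155, √67):Q], so Q(γ) = Q(√155, √67).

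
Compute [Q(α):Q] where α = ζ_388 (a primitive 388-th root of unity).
[Q(α):Q] = 192

The minimal polynomial of ζ_388 over Q is the 388-th cyclotomic polynomial Φ_388(x), which is irreducible over Q and has degree φ(388) = 192. Hence [Q(α):Q] = φ(388) = 192.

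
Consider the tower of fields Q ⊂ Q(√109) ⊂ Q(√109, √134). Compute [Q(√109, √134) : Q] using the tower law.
[Q(√109, √134) : Q] = 4

[Q(√109):Q] = 2 (min poly x^2 - 109, irreducible since 109 is squarefree > 1). For the top step, suppose √134 ∈ Q(√109), say √134 = c + d√109 with c, d ∈ Q. Squaring: 134 = c^2 + 109d^2 + 2cd√109. Since √109 ∉ Q this forces 2cd = 0. If d = 0 then √134 = c ∈ Q, contradicting 134 squarefree > 1. If c = 0 then 134 = 109d^2, so 109·134 = (109d)^2 is a perfect square in Q — but 109·134 = 14606 is not a perfect square (since 109 and 134 are distinct squarefree integers). Contradiction. Hence √134 ∉ Q(√109), so x^2 - 134 stays irreducible over Q(√109) and [Q(√109, √134) : Q(√109)] = 2. By the tower law, [Q(√109, √134) : Q] = 2 · 2 = 4.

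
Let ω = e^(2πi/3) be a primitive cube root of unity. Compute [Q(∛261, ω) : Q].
[Q(∛261, ω) : Q] = 6

[Q(∛261):Q] = 3 (min poly x^3 - 261, irreducible since 261 is not a perfect cube). [Q(ω):Q] = 2 (min poly x^2 + x + 1). Since Q(∛261) ⊂ R and ω ∉ R, we have ω ∉ Q(∛261), so x^2 + x + 1 remains irreducible over Q(∛261) and [Q(∛261, ω) : Q(∛261)] = 2. By the tower law, [Q(∛261, ω) : Q] = 3 · 2 = 6. (In fact Q(∛261, ω) is the splitting field of x^3 - 261 over Q.)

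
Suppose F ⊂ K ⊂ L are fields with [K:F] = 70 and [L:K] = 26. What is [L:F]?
[L:F] = 1820

The tower law says that for any tower of field extensions F ⊂ K ⊂ L with finite degrees, [L:F] = [L:K] · [K:F]. Here this gives [L:F] = 26 · 70 = 1820.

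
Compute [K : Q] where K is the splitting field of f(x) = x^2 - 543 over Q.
[K : Q] = 2

f(x) = x^2 - 543 factors as (x - √543)(x + √543). The splitting field is K = Q(√543). Since 543 is squarefree and > 1, it is not a perfect square, so x^2 - 543 is irreducible over Q and [Q(√543) : Q] = 2. Hence [K : Q] = 2.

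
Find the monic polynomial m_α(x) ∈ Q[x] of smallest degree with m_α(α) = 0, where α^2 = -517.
m_α(x) = x^2 + 517

α satisfies α^2 + 517 = 0, so x^2 + 517 annihilates α. Since d = -517 is squarefree and ≠ 1, it is not a perfect square in Q, so x^2 + 517 has no rational root and is therefore irreducible over Q (a degree-2 polynomial over a field is irreducible iff it has no root). Hence m_α(x) = x^2 + 517.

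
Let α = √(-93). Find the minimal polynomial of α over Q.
m_α(x) = x^2 + 93

α satisfies α^2 + 93 = 0, so x^2 + 93 annihilates α. Since d = -93 is squarefree and ≠ 1, it is not a perfect square in Q, so x^2 + 93 has no rational root and is therefore irreducible over Q (a degree-2 polynomial over a field is irreducible iff it has no root). Hence m_α(x) = x^2 + 93.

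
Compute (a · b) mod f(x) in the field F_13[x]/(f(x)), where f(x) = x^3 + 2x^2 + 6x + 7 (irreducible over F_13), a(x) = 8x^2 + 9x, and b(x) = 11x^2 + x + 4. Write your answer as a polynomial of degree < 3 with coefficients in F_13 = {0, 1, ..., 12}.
a · b ≡ 2x^2 + 3x + 2 (mod f(x))

Multiply in F_13[x]: a(x)·b(x) = (8x^2 + 9x)·(11x^2 + x + 4) = 10x^4 + 3x^3 + 2x^2 + 10x. This has degree ≥ 3, so divide by f(x) over F_13: 10x^4 + 3x^3 + 2x^2 + 10x = (10x + 9)·(x^3 + 2x^2 + 6x + 7) + (2x^2 + 3x + 2). Hence a·b ≡ 2x^2 + 3x + 2 (mod f). (F_13[x]/(f) is a field with 13^3 = 2197 elements since f is irreducible of degree 3.)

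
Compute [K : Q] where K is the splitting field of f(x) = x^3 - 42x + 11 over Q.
[K : Q] = 6

By the rational root test, any rational root of the monic integer polynomial f(x) = x^3 - 42x + 11 must be an integer dividing the constant term 11, i.e. one of ±{1, 11}. Evaluating: f(1) = -30, f(-1) = 52, f(11) = 880, f(-11) = -858; none is 0, so f has no rational root and is therefore irreducible over Q (a cubic with no linear factor over a field is irreducible). For an irreducible cubic, the Galois group is A_3 or S_3 according as the discriminant disc(f) = -4a^3 - 27b^2 = -4·(-42)^3 - 27·(11)^2 = 293085 is or is not a square in Q. Here disc(f) = 293085 is not a perfect square in Q, so the Galois group of f over Q is not contained in A_3 and must be all of S_3. The splitting field has degree |S_3| = 6 over Q, so [K : Q] = 6.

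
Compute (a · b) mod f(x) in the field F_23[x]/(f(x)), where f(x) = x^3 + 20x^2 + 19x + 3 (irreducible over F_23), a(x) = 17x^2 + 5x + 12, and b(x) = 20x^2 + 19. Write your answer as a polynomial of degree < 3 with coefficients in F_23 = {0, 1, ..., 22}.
a · b ≡ 16x^2 + 13x + 19 (mod f(x))

Multiply in F_23[x]: a(x)·b(x) = (17x^2 + 5x + 12)·(20x^2 + 19) = 18x^4 + 8x^3 + 11x^2 + 3x + 21. This has degree ≥ 3, so divide by f(x) over F_23: 18x^4 + 8x^3 + 11x^2 + 3x + 21 = (18x + 16)·(x^3 + 20x^2 + 19x + 3) + (16x^2 + 13x + 19). Hence a·b ≡ 16x^2 + 13x + 19 (mod f). (F_23[x]/(f) is a field with 23^3 = 12167 elements since f is irreducible of degree 3.)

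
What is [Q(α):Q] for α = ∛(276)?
[Q(α):Q] = 3

The minimal polynomial of α is x^3 - 276, irreducible over Q since 276 is not a perfect cube (so x^3 - 276 has no rational root). Hence [Q(α):Q] = deg(m_α) = 3.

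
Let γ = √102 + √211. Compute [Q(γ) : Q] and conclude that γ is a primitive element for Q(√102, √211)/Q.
[Q(γ) : Q] = 4 (equivalently, Q(γ) = Q(√102, √211))

Obviously Q(γ) ⊆ Q(√102, √211), and [Q(√102, √211):Q] = 4 (since 102, 211 are distinct squarefree integers > 1 with 21522 not a perfect square). To show equality we compute the minimal polynomial of γ. From γ = √102 + √211: γ^2 = 102 + 2√(21522) + 211 = 313 + 2√(21522), so γ^2 - 313 = 2√(21522); squaring, (γ^2 - 313)^2 = 4·21522, i.e. γ^4 - 626γ^2 + 97969 - 86088 = 0, i.e. γ^4 - 626γ^2 + 11881 = 0. So γ is a root of x^4 - 626x^2 + 11881. This polynomial is irreducible over Q: it has no rational root (each ±√102 ± √211 is irrational), and any factorization into two quadratics over Q would force √(21522) ∈ Q (pairing opposite roots) or √102, √211 ∈ Q (other pairings), all impossible. Hence [Q(γ):Q] = 4 = [Q(√102, √211):Q], so Q(γ) = Q(√102, √211).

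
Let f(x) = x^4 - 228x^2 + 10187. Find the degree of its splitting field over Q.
[K : Q] = 4

Solving the quadratic in x^2: x^2 = (228 ± √(228^2 - 4·10187))/2 = (228 ± √11236)/2 = (228 ± 106)/2, giving x^2 = 167 or x^2 = 61. So f(x) = (x^2 - 167)(x^2 - 61) and the roots of f are ±√167, ±√61. Hence the splitting field is K = Q(√167, √61). Since 167 and 61 are distinct squarefree integers > 1, their product 10187 is not a perfect square, so √61 ∉ Q(√167). By the tower law [K:Q] = [Q(√167,√61):Q(√167)] · [Q(√167):Q] = 2 · 2 = 4.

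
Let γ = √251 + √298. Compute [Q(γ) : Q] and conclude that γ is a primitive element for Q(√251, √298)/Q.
[Q(γ) : Q] = 4 (equivalently, Q(γ) = Q(√251, √298))

Obviously Q(γ) ⊆ Q(√251, √298), and [Q(√251, √298):Q] = 4 (since 251, 298 are distinct squarefree integers > 1 with 74798 not a perfect square). To show equality we compute the minimal polynomial of γ. From γ = √251 + √298: γ^2 = 251 + 2√(74798) + 298 = 549 + 2√(74798), so γ^2 - 549 = 2√(74798); squaring, (γ^2 - 549)^2 = 4·74798, i.e. γ^4 - 1098γ^2 + 301401 - 299192 = 0, i.e. γ^4 - 1098γ^2 + 2209 = 0. So γ is a root of x^4 - 1098x^2 + 2209. This polynomial is irreducible over Q: it has no rational root (each ±√251 ± √298 is irrational), and any factorization into two quadratics over Q would force √(74798) ∈ Q (pairing opposite roots) or √251, √298 ∈ Q (other pairings), all impossible. Hence [Q(γ):Q] = 4 = [Q(√251, √298):Q], so Q(γ) = Q(√251, √298).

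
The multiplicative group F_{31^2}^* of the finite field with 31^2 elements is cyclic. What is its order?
|F_{31^2}^*| = 960

F_{31^2} has 31^2 = 961 elements; its multiplicative group consists of all nonzero elements, so |F_{31^2}^*| = 961 - 1 = 960. (It is cyclic since any finite subgroup of the multiplicative group of a field is cyclic.)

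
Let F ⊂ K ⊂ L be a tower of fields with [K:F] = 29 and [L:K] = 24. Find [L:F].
[L:F] = 696

The tower law says that for any tower of field extensions F ⊂ K ⊂ L with finite degrees, [L:F] = [L:K] · [K:F]. Here this gives [L:F] = 24 · 29 = 696.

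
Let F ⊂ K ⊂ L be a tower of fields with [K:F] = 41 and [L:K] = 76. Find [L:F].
[L:F] = 3116

The tower law says that for any tower of field extensions F ⊂ K ⊂ L with finite degrees, [L:F] = [L:K] · [K:F]. Here this gives [L:F] = 76 · 41 = 3116.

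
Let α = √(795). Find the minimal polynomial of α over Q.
m_α(x) = x^2 - 795

α satisfies α^2 - 795 = 0, so x^2 - 795 annihilates α. Since d = 795 is squarefree and ≠ 1, it is not a perfect square in Q, so x^2 - 795 has no rational root and is therefore irreducible over Q (a degree-2 polynomial over a field is irreducible iff it has no root). Hence m_α(x) = x^2 - 795.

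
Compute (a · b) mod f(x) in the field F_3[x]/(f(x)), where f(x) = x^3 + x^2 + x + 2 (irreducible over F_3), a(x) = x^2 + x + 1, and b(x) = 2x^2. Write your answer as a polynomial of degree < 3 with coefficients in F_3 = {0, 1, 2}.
a · b ≡ 2x (mod f(x))

Multiply in F_3[x]: a(x)·b(x) = (x^2 + x + 1)·(2x^2) = 2x^4 + 2x^3 + 2x^2. This has degree ≥ 3, so divide by f(x) over F_3: 2x^4 + 2x^3 + 2x^2 = (2x)·(x^3 + x^2 + x + 2) + (2x). Hence a·b ≡ 2x (mod f). (F_3[x]/(f) is a field with 3^3 = 27 elements since f is irreducible of degree 3.)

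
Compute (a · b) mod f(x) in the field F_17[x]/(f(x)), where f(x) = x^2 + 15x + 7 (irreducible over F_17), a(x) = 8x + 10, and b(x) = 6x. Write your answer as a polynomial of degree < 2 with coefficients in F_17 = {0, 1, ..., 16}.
a · b ≡ 3x + 4 (mod f(x))

Multiply in F_17[x]: a(x)·b(x) = (8x + 10)·(6x) = 14x^2 + 9x. This has degree ≥ 2, so divide by f(x) over F_17: 14x^2 + 9x = (14)·(x^2 + 15x + 7) + (3x + 4). Hence a·b ≡ 3x + 4 (mod f). (F_17[x]/(f) is a field with 17^2 = 289 elements since f is irreducible of degree 2.)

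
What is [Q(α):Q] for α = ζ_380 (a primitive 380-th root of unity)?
[Q(α):Q] = 144

The minimal polynomial of ζ_380 over Q is the 380-th cyclotomic polynomial Φ_380(x), which is irreducible over Q and has degree φ(380) = 144. Hence [Q(α):Q] = φ(380) = 144.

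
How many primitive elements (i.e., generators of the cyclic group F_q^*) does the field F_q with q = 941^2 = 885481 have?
There are φ(885480) = 229632 primitive elements

F_q^* is cyclic of order q - 1 = 885480. A cyclic group of order m has exactly φ(m) generators. Here m = 885480 = 2^3 · 3 · 5 · 47 · 157, so the number of primitive elements is φ(885480) = 229632.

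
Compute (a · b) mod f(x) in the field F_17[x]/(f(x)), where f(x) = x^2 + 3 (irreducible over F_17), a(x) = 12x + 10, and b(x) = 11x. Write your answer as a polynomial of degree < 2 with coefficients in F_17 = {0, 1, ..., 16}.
a · b ≡ 8x + 12 (mod f(x))

Multiply in F_17[x]: a(x)·b(x) = (12x + 10)·(11x) = 13x^2 + 8x. This has degree ≥ 2, so divide by f(x) over F_17: 13x^2 + 8x = (13)·(x^2 + 3) + (8x + 12). Hence a·b ≡ 8x + 12 (mod f). (F_17[x]/(f) is a field with 17^2 = 289 elements since f is irreducible of degree 2.)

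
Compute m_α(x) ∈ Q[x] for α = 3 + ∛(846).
m_α(x) = x^3 - 9x^2 + 27x - 873

Set β = α - 3 = ∛(846), so β^3 = 846. Then (α - 3)^3 - 846 = 0, i.e. α is a root of g(x) = (x - 3)^3 - 846 = x^3 - 9x^2 + 27x - 873. Since g(x) = h(x - 3) where h(x) = x^3 - 846, and h is irreducible over Q (because 846 is not a perfect cube, so h has no rational root, and a monic cubic with no rational root is irreducible), g is also irreducible (irreducibility is preserved under the substitution x → x - 3). Hence m_α(x) = x^3 - 9x^2 + 27x - 873.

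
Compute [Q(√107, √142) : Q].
[Q(√107, √142) : Q] = 4

[Q(√107):Q] = 2 (min poly x^2 - 107, irreducible since 107 is squarefree > 1). For the top step, suppose √142 ∈ Q(√107), say √142 = c + d√107 with c, d ∈ Q. Squaring: 142 = c^2 + 107d^2 + 2cd√107. Since √107 ∉ Q this forces 2cd = 0. If d = 0 then √142 = c ∈ Q, contradicting 142 squarefree > 1. If c = 0 then 142 = 107d^2, so 107·142 = (107d)^2 is a perfect square in Q — but 107·142 = 15194 is not a perfect square (since 107 and 142 are distinct squarefree integers). Contradiction. Hence √142 ∉ Q(√107), so x^2 - 142 stays irreducible over Q(√107) and [Q(√107, √142) : Q(√107)] = 2. By the tower law, [Q(√107, √142) : Q] = 2 · 2 = 4.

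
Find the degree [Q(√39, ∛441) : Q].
[Q(√39, ∛441) : Q] = 6

Let L = Q(√39, ∛441). Since Q(√39) ⊂ L and [Q(√39):Q] = 2, the tower law gives 2 | [L:Q]. Likewise Q(∛441) ⊂ L with [Q(∛441):Q] = 3 (because 441 is not a perfect cube), so 3 | [L:Q]. As gcd(2,3) = 1, [L:Q] is divisible by 6. Conversely L is generated over Q by √39 and ∛441, so [L:Q] ≤ 2·3 = 6. Therefore [Q(√39, ∛441) : Q] = 6.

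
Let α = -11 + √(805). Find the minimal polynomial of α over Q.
m_α(x) = x^2 + 22x - 684

From α + 11 = √(805), squaring gives (α + 11)^2 = 805, i.e. α^2 + 22α + 121 = 805, so α^2 + 22α - 684 = 0. The discriminant of x^2 + 22x - 684 is (22)^2 - 4·(-684) = 484 + 2736 = 3220, and 4·(805) is not a perfect square in Q since 805 is squarefree and ≠ 1. Hence x^2 + 22x - 684 is irreducible over Q and is the minimal polynomial of α.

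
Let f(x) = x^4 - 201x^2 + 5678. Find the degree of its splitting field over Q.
[K : Q] = 4

Solving the quadratic in x^2: x^2 = (201 ± √(201^2 - 4·5678))/2 = (201 ± √17689)/2 = (201 ± 133)/2, giving x^2 = 34 or x^2 = 167. So f(x) = (x^2 - 34)(x^2 - 167) and the roots of f are ±√34, ±√167. Hence the splitting field is K = Q(√34, √167). Since 34 and 167 are distinct squarefree integers > 1, their product 5678 is not a perfect square, so √167 ∉ Q(√34). By the tower law [K:Q] = [Q(√34,√167):Q(√34)] · [Q(√34):Q] = 2 · 2 = 4.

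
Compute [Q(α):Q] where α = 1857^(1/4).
[Q(α):Q] = 4

α is a root of x^4 - 1857. By Eisenstein's criterion at the prime p = 3 (which divides the constant term 1857 but p^2 = 9 does not, since 1857 is squarefree), x^4 - 1857 is irreducible over Q. Hence [Q(α):Q] = 4.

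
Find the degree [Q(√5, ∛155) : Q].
[Q(√5, ∛155) : Q] = 6

Let L = Q(√5, ∛155). Since Q(√5) ⊂ L and [Q(√5):Q] = 2, the tower law gives 2 | [L:Q]. Likewise Q(∛155) ⊂ L with [Q(∛155):Q] = 3 (because 155 is not a perfect cube), so 3 | [L:Q]. As gcd(2,3) = 1, [L:Q] is divisible by 6. Conversely L is generated over Q by √5 and ∛155, so [L:Q] ≤ 2·3 = 6. Therefore [Q(√5, ∛155) : Q] = 6.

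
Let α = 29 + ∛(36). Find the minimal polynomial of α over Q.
m_α(x) = x^3 - 87x^2 + 2523x - 24425

Set β = α - 29 = ∛(36), so β^3 = 36. Then (α - 29)^3 - 36 = 0, i.e. α is a root of g(x) = (x - 29)^3 - 36 = x^3 - 87x^2 + 2523x - 24425. Since g(x) = h(x - 29) where h(x) = x^3 - 36, and h is irreducible over Q (because 36 is not a perfect cube, so h has no rational root, and a monic cubic with no rational root is irreducible), g is also irreducible (irreducibility is preserved under the substitution x → x - 29). Hence m_α(x) = x^3 - 87x^2 + 2523x - 24425.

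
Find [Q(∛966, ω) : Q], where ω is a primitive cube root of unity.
[Q(∛966, ω) : Q] = 6

[Q(∛966):Q] = 3 (min poly x^3 - 966, irreducible since 966 is not a perfect cube). [Q(ω):Q] = 2 (min poly x^2 + x + 1). Since Q(∛966) ⊂ R and ω ∉ R, we have ω ∉ Q(∛966), so x^2 + x + 1 remains irreducible over Q(∛966) and [Q(∛966, ω) : Q(∛966)] = 2. By the tower law, [Q(∛966, ω) : Q] = 3 · 2 = 6. (In fact Q(∛966, ω) is the splitting field of x^3 - 966 over Q.)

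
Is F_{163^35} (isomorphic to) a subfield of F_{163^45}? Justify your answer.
No: F_{163^35} is not a subfield of F_{163^45}

F_{p^m} embeds in F_{p^n} iff m | n. Here 35 ∤ 45 (since 45 = 1·35 + 10 with remainder 10 ≠ 0), so F_{163^35} is not a subfield of F_{163^45}. Equivalently: if it were, the tower law would give 35 = [F_{163^35}:F_163] dividing [F_{163^45}:F_163] = 45, contradiction.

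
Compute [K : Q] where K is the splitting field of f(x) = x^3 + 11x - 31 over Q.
[K : Q] = 6

By the rational root test, any rational root of the monic integer polynomial f(x) = x^3 + 11x - 31 must be an integer dividing the constant term -31, i.e. one of ±{1, 31}. Evaluating: f(1) = -19, f(-1) = -43, f(31) = 30101, f(-31) = -30163; none is 0, so f has no rational root and is therefore irreducible over Q (a cubic with no linear factor over a field is irreducible). For an irreducible cubic, the Galois group is A_3 or S_3 according as the discriminant disc(f) = -4a^3 - 27b^2 = -4·(11)^3 - 27·(-31)^2 = -31271 is or is not a square in Q. Here disc(f) = -31271 is not a perfect square in Q, so the Galois group of f over Q is not contained in A_3 and must be all of S_3. The splitting field has degree |S_3| = 6 over Q, so [K : Q] = 6.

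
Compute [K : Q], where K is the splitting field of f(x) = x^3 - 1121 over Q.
[K : Q] = 6

The roots of x^3 - 1121 are ∛1121, ω∛1121, ω^2∛1121 where ω = e^(2πi/3) is a primitive cube root of unity, so K = Q(∛1121, ω). Now [Q(∛1121):Q] = 3 (since 1121 is not a perfect cube, x^3 - 1121 is irreducible) and [Q(ω):Q] = 2. Both 2 and 3 divide [K:Q], and [K:Q] ≤ 3·2 = 6, so [K:Q] = 6. (Equivalently: Q(∛1121) ⊂ R but ω ∉ R, so [K : Q(∛1121)] = 2.)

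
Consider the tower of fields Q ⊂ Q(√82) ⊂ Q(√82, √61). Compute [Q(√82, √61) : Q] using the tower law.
[Q(√82, √61) : Q] = 4

[Q(√82):Q] = 2 (min poly x^2 - 82, irreducible since 82 is squarefree > 1). For the top step, suppose √61 ∈ Q(√82), say √61 = c + d√82 with c, d ∈ Q. Squaring: 61 = c^2 + 82d^2 + 2cd√82. Since √82 ∉ Q this forces 2cd = 0. If d = 0 then √61 = c ∈ Q, contradicting 61 squarefree > 1. If c = 0 then 61 = 82d^2, so 82·61 = (82d)^2 is a perfect square in Q — but 82·61 = 5002 is not a perfect square (since 82 and 61 are distinct squarefree integers). Contradiction. Hence √61 ∉ Q(√82), so x^2 - 61 stays irreducible over Q(√82) and [Q(√82, √61) : Q(√82)] = 2. By the tower law, [Q(√82, √61) : Q] = 2 · 2 = 4.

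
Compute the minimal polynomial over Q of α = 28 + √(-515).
m_α(x) = x^2 - 56x + 1299

From α - 28 = √(-515), squaring gives (α - 28)^2 = -515, i.e. α^2 - 56α + 784 = -515, so α^2 - 56α + 1299 = 0. The discriminant of x^2 - 56x + 1299 is (-56)^2 - 4·(1299) = 3136 - 5196 = -2060, and 4·(-515) is not a perfect square in Q since -515 is squarefree and ≠ 1. Hence x^2 - 56x + 1299 is irreducible over Q and is the minimal polynomial of α.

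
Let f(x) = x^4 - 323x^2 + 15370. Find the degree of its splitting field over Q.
[K : Q] = 4

Solving the quadratic in x^2: x^2 = (323 ± √(323^2 - 4·15370))/2 = (323 ± √42849)/2 = (323 ± 207)/2, giving x^2 = 265 or x^2 = 58. So f(x) = (x^2 - 265)(x^2 - 58) and the roots of f are ±√265, ±√58. Hence the splitting field is K = Q(√265, √58). Since 265 and 58 are distinct squarefree integers > 1, their product 15370 is not a perfect square, so √58 ∉ Q(√265). By the tower law [K:Q] = [Q(√265,√58):Q(√265)] · [Q(√265):Q] = 2 · 2 = 4.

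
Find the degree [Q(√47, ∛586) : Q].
[Q(√47, ∛586) : Q] = 6

Let L = Q(√47, ∛586). Since Q(√47) ⊂ L and [Q(√47):Q] = 2, the tower law gives 2 | [L:Q]. Likewise Q(∛586) ⊂ L with [Q(∛586):Q] = 3 (because 586 is not a perfect cube), so 3 | [L:Q]. As gcd(2,3) = 1, [L:Q] is divisible by 6. Conversely L is generated over Q by √47 and ∛586, so [L:Q] ≤ 2·3 = 6. Therefore [Q(√47, ∛586) : Q] = 6.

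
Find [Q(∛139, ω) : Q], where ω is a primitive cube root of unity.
[Q(∛139, ω) : Q] = 6

[Q(∛139):Q] = 3 (min poly x^3 - 139, irreducible since 139 is not a perfect cube). [Q(ω):Q] = 2 (min poly x^2 + x + 1). Since Q(∛139) ⊂ R and ω ∉ R, we have ω ∉ Q(∛139), so x^2 + x + 1 remains irreducible over Q(∛139) and [Q(∛139, ω) : Q(∛139)] = 2. By the tower law, [Q(∛139, ω) : Q] = 3 · 2 = 6. (In fact Q(∛139, ω) is the splitting field of x^3 - 139 over Q.)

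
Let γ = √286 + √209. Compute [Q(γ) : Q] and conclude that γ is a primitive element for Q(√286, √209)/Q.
[Q(γ) : Q] = 4 (equivalently, Q(γ) = Q(√286, √209))

Obviously Q(γ) ⊆ Q(√286, √209), and [Q(√286, √209):Q] = 4 (since 286, 209 are distinct squarefree integers > 1 with 59774 not a perfect square). To show equality we compute the minimal polynomial of γ. From γ = √286 + √209: γ^2 = 286 + 2√(59774) + 209 = 495 + 2√(59774), so γ^2 - 495 = 2√(59774); squaring, (γ^2 - 495)^2 = 4·59774, i.e. γ^4 - 990γ^2 + 245025 - 239096 = 0, i.e. γ^4 - 990γ^2 + 5929 = 0. So γ is a root of x^4 - 990x^2 + 5929. This polynomial is irreducible over Q: it has no rational root (each ±√286 ± √209 is irrational), and any factorization into two quadratics over Q would force √(59774) ∈ Q (pairing opposite roots) or √286, √209 ∈ Q (other pairings), all impossible. Hence [Q(γ):Q] = 4 = [Q(√286, √209):Q], so Q(γ) = Q(√286, √209).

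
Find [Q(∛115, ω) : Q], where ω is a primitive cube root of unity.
[Q(∛115, ω) : Q] = 6

[Q(∛115):Q] = 3 (min poly x^3 - 115, irreducible since 115 is not a perfect cube). [Q(ω):Q] = 2 (min poly x^2 + x + 1). Since Q(∛115) ⊂ R and ω ∉ R, we have ω ∉ Q(∛115), so x^2 + x + 1 remains irreducible over Q(∛115) and [Q(∛115, ω) : Q(∛115)] = 2. By the tower law, [Q(∛115, ω) : Q] = 3 · 2 = 6. (In fact Q(∛115, ω) is the splitting field of x^3 - 115 over Q.)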